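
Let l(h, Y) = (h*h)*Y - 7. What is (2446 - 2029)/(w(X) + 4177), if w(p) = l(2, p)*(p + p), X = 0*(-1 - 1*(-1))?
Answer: 417/4177 ≈ 0.099832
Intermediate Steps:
X = 0 (X = 0*(-1 + 1) = 0*0 = 0)
l(h, Y) = -7 + Y*h² (l(h, Y) = h²*Y - 7 = Y*h² - 7 = -7 + Y*h²)
w(p) = 2*p*(-7 + 4*p) (w(p) = (-7 + p*2²)*(p + p) = (-7 + p*4)*(2*p) = (-7 + 4*p)*(2*p) = 2*p*(-7 + 4*p))
(2446 - 2029)/(w(X) + 4177) = (2446 - 2029)/(2*0*(-7 + 4*0) + 4177) = 417/(2*0*(-7 + 0) + 4177) = 417/(2*0*(-7) + 4177) = 417/(0 + 4177) = 417/4177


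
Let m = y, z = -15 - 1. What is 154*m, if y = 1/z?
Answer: -77/8 ≈ -9.6250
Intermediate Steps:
z = -16
y = -1/16 (y = 1/(-16) = -1/16 ≈ -0.062500)
m = -1/16 ≈ -0.062500
154*m = 154*(-1/16) = -77/8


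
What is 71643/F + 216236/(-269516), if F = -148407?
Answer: -4283322570/3333171751 ≈ -1.2851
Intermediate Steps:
71643/F + 216236/(-269516) = 71643/(-148407) + 216236/(-269516) = 71643*(-1/148407) + 216236*(-1/269516) = -23881/49469 - 54059/67379 = -4283322570/3333171751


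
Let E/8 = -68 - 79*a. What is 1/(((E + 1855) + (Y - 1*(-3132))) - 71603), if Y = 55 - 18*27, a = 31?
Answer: -1/87183 ≈ -1.1470e-5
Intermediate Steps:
Y = -431 (Y = 55 - 486 = -431)
E = -20136 (E = 8*(-68 - 79*31) = 8*(-68 - 2449) = 8*(-2517) = -20136)
1/(((E + 1855) + (Y - 1*(-3132))) - 71603) = 1/(((-20136 + 1855) + (-431 - 1*(-3132))) - 71603) = 1/((-18281 + (-431 + 3132)) - 71603) = 1/((-18281 + 2701) - 71603) = 1/(-15580 - 71603) = 1/(-87183) = -1/87183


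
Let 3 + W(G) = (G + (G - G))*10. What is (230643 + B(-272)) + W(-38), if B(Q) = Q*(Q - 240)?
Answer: 369524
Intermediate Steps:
B(Q) = Q*(-240 + Q)
W(G) = -3 + 10*G (W(G) = -3 + (G + (G - G))*10 = -3 + (G + 0)*10 = -3 + G*10 = -3 + 10*G)
(230643 + B(-272)) + W(-38) = (230643 - 272*(-240 - 272)) + (-3 + 10*(-38)) = (230643 - 272*(-512)) + (-3 - 380) = (230643 + 139264) - 383 = 369907 - 383 = 369524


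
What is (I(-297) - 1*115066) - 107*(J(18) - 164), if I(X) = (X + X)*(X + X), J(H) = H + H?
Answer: 251466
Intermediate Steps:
J(H) = 2*H
I(X) = 4*X² (I(X) = (2*X)*(2*X) = 4*X²)
(I(-297) - 1*115066) - 107*(J(18) - 164) = (4*(-297)² - 1*115066) - 107*(2*18 - 164) = (4*88209 - 115066) - 107*(36 - 164) = (352836 - 115066) - 107*(-128) = 237770 + 13696 = 251466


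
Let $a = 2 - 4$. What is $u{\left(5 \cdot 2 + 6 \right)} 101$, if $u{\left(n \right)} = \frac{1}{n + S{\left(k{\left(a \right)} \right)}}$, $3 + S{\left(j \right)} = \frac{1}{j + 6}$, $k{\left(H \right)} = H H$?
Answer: $\frac{1010}{131} \approx 7.7099$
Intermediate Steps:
$a = -2$
$k{\left(H \right)} = H^{2}$
$S{\left(j \right)} = -3 + \frac{1}{6 + j}$ ($S{\left(j \right)} = -3 + \frac{1}{j + 6} = -3 + \frac{1}{6 + j}$)
$u{\left(n \right)} = \frac{1}{- \frac{29}{10} + n}$ ($u{\left(n \right)} = \frac{1}{n + \frac{-17 - 3 \left(-2\right)^{2}}{6 + \left(-2\right)^{2}}} = \frac{1}{n + \frac{-17 - 12}{6 + 4}} = \frac{1}{n + \frac{-17 - 12}{10}} = \frac{1}{n + \frac{1}{10} \left(-29\right)} = \frac{1}{n - \frac{29}{10}} = \frac{1}{- \frac{29}{10} + n}$)
$u{\left(5 \cdot 2 + 6 \right)} 101 = \frac{10}{-29 + 10 \left(5 \cdot 2 + 6\right)} 101 = \frac{10}{-29 + 10 \left(10 + 6\right)} 101 = \frac{10}{-29 + 10 \cdot 16} \cdot 101 = \frac{10}{-29 + 160} \cdot 101 = \frac{10}{131} \cdot 101 = \frac{1010}{131}$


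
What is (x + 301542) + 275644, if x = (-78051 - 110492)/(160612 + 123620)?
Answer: 164054542609/284232 ≈ 5.7719e+5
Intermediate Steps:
x = -188543/284232 ≈ -0.66334
(x + 301542) + 275644 = (-188543/284232 + 301542) + 275644 = 85707697201/284232 + 275644 = 164054542609/284232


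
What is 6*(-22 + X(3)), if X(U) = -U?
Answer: -150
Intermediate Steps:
6*(-22 + X(3)) = 6*(-22 - 1*3) = 6*(-22 - 3) = 6*(-25) = -150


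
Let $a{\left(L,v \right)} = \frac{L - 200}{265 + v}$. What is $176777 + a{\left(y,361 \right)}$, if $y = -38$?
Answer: $\frac{55331082}{313} \approx 1.7678 \cdot 10^{5}$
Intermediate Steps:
$a{\left(L,v \right)} = \frac{-200 + L}{265 + v}$
$176777 + a{\left(y,361 \right)} = 176777 + \frac{-200 - 38}{265 + 361} = 176777 + \frac{1}{626} \left(-238\right) = 176777 - \frac{119}{313} = \frac{55331082}{313}$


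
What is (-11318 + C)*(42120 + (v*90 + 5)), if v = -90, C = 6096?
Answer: -177678550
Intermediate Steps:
(-11318 + C)*(42120 + (v*90 + 5)) = (-11318 + 6096)*(42120 + (-90*90 + 5)) = -5222*(42120 + (-8100 + 5)) = -5222*(42120 - 8095) = -5222*34025 = -177678550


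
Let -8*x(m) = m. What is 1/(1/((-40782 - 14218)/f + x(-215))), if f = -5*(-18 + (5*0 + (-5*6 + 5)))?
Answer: -78755/344 ≈ -228.94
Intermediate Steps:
x(m) = -m/8
f = 215 (f = -5*(-18 + (0 + (-30 + 5))) = -5*(-18 + (0 - 25)) = -5*(-18 - 25) = -5*(-43) = 215)
1/(1/((-40782 - 14218)/f + x(-215))) = 1/(1/((-40782 - 14218)/215 - ⅛*(-215))) = 1/(1/(-55000*1/215 + 215/8)) = 1/(1/(-11000/43 + 215/8)) = 1/(1/(-78755/344)) = 1/(-344/78755) = -78755/344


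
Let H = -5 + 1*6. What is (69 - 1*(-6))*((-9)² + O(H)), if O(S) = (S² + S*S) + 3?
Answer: 6450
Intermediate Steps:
H = 1 (H = -5 + 6 = 1)
O(S) = 3 + 2*S² (O(S) = (S² + S²) + 3 = 2*S² + 3 = 3 + 2*S²)
(69 - 1*(-6))*((-9)² + O(H)) = (69 - 1*(-6))*((-9)² + (3 + 2*1²)) = (69 + 6)*(81 + (3 + 2*1)) = 75*(81 + (3 + 2)) = 75*(81 + 5) = 75*86 = 6450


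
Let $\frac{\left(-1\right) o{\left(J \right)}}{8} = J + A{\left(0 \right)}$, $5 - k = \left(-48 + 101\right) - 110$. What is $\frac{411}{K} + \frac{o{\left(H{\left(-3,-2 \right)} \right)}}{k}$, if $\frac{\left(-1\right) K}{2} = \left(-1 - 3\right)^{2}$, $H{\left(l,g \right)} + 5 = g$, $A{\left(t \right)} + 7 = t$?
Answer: $- \frac{10949}{992} \approx -11.037$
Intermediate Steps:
$A{\left(t \right)} = -7 + t$
$H{\left(l,g \right)} = -5 + g$
$k = 62$ ($k = 5 - \left(\left(-48 + 101\right) - 110\right) = 5 - \left(53 - 110\right) = 5 - -57 = 5 + 57 = 62$)
$o{\left(J \right)} = 56 - 8 J$ ($o{\left(J \right)} = - 8 \left(J + \left(-7 + 0\right)\right) = - 8 \left(J - 7\right) = - 8 \left(-7 + J\right) = 56 - 8 J$)
$K = -32$ ($K = - 2 \left(-1 - 3\right)^{2} = - 2 \left(-4\right)^{2} = \left(-2\right) 16 = -32$)
$\frac{411}{K} + \frac{o{\left(H{\left(-3,-2 \right)} \right)}}{k} = \frac{411}{-32} + \frac{56 - 8 \left(-5 - 2\right)}{62} = 411 \left(- \frac{1}{32}\right) + \left(56 - -56\right) \frac{1}{62} = - \frac{411}{32} + \left(56 + 56\right) \frac{1}{62} = - \frac{411}{32} + 112 \cdot \frac{1}{62} = - \frac{411}{32} + \frac{56}{31} = - \frac{10949}{992}$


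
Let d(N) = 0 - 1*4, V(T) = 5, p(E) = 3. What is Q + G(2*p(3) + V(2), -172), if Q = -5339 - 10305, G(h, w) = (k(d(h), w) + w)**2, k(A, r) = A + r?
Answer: 105460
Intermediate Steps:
d(N) = -4 (d(N) = 0 - 4 = -4)
G(h, w) = (-4 + 2*w)**2 (G(h, w) = ((-4 + w) + w)**2 = (-4 + 2*w)**2)
Q = -15644
Q + G(2*p(3) + V(2), -172) = -15644 + 4*(-2 - 172)**2 = -15644 + 4*(-174)**2 = -15644 + 4*30276 = -15644 + 121104 = 105460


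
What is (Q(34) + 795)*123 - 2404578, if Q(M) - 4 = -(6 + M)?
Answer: -2311221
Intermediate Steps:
Q(M) = -2 - M (Q(M) = 4 - (6 + M) = 4 + (-6 - M) = -2 - M)
(Q(34) + 795)*123 - 2404578 = ((-2 - 1*34) + 795)*123 - 2404578 = ((-2 - 34) + 795)*123 - 2404578 = (-36 + 795)*123 - 2404578 = 759*123 - 2404578 = 93357 - 2404578 = -2311221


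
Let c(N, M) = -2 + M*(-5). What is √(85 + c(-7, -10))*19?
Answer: 19*√133 ≈ 219.12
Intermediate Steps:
c(N, M) = -2 - 5*M
√(85 + c(-7, -10))*19 = √(85 + (-2 - 5*(-10)))*19 = √(85 + (-2 + 50))*19 = √(85 + 48)*19 = √133*19 = 19*√133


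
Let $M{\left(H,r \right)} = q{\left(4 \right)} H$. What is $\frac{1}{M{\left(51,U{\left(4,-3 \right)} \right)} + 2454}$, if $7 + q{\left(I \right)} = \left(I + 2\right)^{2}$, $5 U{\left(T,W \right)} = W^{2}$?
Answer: $\frac{1}{3933} \approx 0.00025426$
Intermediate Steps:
$U{\left(T,W \right)} = \frac{W^{2}}{5}$
$q{\left(I \right)} = -7 + \left(2 + I\right)^{2}$ ($q{\left(I \right)} = -7 + \left(I + 2\right)^{2} = -7 + \left(2 + I\right)^{2}$)
$M{\left(H,r \right)} = 29 H$ ($M{\left(H,r \right)} = \left(-7 + \left(2 + 4\right)^{2}\right) H = \left(-7 + 6^{2}\right) H = \left(-7 + 36\right) H = 29 H$)
$\frac{1}{M{\left(51,U{\left(4,-3 \right)} \right)} + 2454} = \frac{1}{29 \cdot 51 + 2454} = \frac{1}{1479 + 2454} = \frac{1}{3933}$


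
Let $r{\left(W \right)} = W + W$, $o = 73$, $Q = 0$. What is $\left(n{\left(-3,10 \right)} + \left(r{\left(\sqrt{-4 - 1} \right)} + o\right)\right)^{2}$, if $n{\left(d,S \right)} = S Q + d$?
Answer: $4880 + 280 i \sqrt{5} \approx 4880.0 + 626.1 i$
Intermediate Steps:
$n{\left(d,S \right)} = d$ ($n{\left(d,S \right)} = S 0 + d = 0 + d = d$)
$r{\left(W \right)} = 2 W$
$\left(n{\left(-3,10 \right)} + \left(r{\left(\sqrt{-4 - 1} \right)} + o\right)\right)^{2} = \left(-3 + \left(2 \sqrt{-4 - 1} + 73\right)\right)^{2} = \left(-3 + \left(2 \sqrt{-5} + 73\right)\right)^{2} = \left(-3 + \left(2 i \sqrt{5} + 73\right)\right)^{2} = \left(-3 + \left(73 + 2 i \sqrt{5}\right)\right)^{2} = \left(70 + 2 i \sqrt{5}\right)^{2}$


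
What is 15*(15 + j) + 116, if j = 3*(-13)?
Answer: -244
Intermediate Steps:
j = -39
15*(15 + j) + 116 = 15*(15 - 39) + 116 = 15*(-24) + 116 = -360 + 116 = -244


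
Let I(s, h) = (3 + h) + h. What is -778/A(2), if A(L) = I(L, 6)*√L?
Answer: -389*√2/15 ≈ -36.675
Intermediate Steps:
I(s, h) = 3 + 2*h
A(L) = 15*√L (A(L) = (3 + 2*6)*√L = (3 + 12)*√L = 15*√L)
-778/A(2) = -778*√2/30 = -389*√2/15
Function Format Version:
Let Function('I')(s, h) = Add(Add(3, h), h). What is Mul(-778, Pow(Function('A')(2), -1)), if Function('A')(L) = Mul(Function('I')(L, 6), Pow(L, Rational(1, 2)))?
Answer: Mul(Rational(-389, 15), Pow(2, Rational(1, 2))) ≈ -36.675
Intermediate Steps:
Function('I')(s, h) = Add(3, Mul(2, h))
Function('A')(L) = Mul(15, Pow(L, Rational(1, 2))) (Function('A')(L) = Mul(Add(3, Mul(2, 6)), Pow(L, Rational(1, 2))) = Mul(Add(3, 12), Pow(L, Rational(1, 2))) = Mul(15, Pow(L, Rational(1, 2))))
Mul(-778, Pow(Function('A')(2), -1)) = Mul(-778, Pow(Mul(15, Pow(2, Rational(1, 2))), -1)) = Mul(-778, Mul(Rational(1, 30), Pow(2, Rational(1, 2)))) = Mul(Rational(-389, 15), Pow(2, Rational(1, 2)))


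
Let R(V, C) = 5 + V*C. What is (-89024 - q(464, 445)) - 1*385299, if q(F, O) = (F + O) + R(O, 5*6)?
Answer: -488587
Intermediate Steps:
R(V, C) = 5 + C*V
q(F, O) = 5 + F + 31*O (q(F, O) = (F + O) + (5 + (5*6)*O) = (F + O) + (5 + 30*O) = 5 + F + 31*O)
(-89024 - q(464, 445)) - 1*385299 = (-89024 - (5 + 464 + 31*445)) - 1*385299 = (-89024 - (5 + 464 + 13795)) - 385299 = (-89024 - 1*14264) - 385299 = (-89024 - 14264) - 385299 = -103288 - 385299 = -488587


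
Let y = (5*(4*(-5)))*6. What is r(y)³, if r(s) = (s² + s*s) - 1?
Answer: 373246444802159999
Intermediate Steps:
y = -600 (y = (5*(-20))*6 = -100*6 = -600)
r(s) = -1 + 2*s² (r(s) = (s² + s²) - 1 = 2*s² - 1 = -1 + 2*s²)
r(y)³ = (-1 + 2*(-600)²)³ = (-1 + 2*360000)³ = (-1 + 720000)³ = 719999³ = 373246444802159999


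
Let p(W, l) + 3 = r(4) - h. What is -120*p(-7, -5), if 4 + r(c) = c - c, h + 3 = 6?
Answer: 1200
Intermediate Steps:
h = 3 (h = -3 + 6 = 3)
r(c) = -4 (r(c) = -4 + (c - c) = -4 + 0 = -4)
p(W, l) = -10 (p(W, l) = -3 + (-4 - 1*3) = -3 + (-4 - 3) = -3 - 7 = -10)
-120*p(-7, -5) = -120*(-10) = 1200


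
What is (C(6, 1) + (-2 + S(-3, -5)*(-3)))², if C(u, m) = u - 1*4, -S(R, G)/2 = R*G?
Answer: 8100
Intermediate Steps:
S(R, G) = -2*G*R (S(R, G) = -2*R*G = -2*G*R)
C(u, m) = -4 + u (C(u, m) = u - 4 = -4 + u)
(C(6, 1) + (-2 + S(-3, -5)*(-3)))² = ((-4 + 6) + (-2 - 2*(-5)*(-3)*(-3)))² = (2 + (-2 - 30*(-3)))² = (2 + (-2 + 90))² = (2 + 88)² = 90² = 8100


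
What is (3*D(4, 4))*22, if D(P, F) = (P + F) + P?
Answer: 792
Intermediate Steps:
D(P, F) = F + 2*P (D(P, F) = (F + P) + P = F + 2*P)
(3*D(4, 4))*22 = (3*(4 + 2*4))*22 = (3*(4 + 8))*22 = (3*12)*22 = 36*22 = 792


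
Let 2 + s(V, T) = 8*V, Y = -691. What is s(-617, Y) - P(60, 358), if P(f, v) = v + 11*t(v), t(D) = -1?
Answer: -5285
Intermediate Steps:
P(f, v) = -11 + v (P(f, v) = v + 11*(-1) = v - 11 = -11 + v)
s(V, T) = -2 + 8*V
s(-617, Y) - P(60, 358) = (-2 + 8*(-617)) - (-11 + 358) = (-2 - 4936) - 1*347 = -4938 - 347 = -5285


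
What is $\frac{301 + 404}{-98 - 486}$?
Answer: $- \frac{705}{584} \approx -1.2072$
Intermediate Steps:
$\frac{301 + 404}{-98 - 486} = \frac{705}{-584} = 705 \left(- \frac{1}{584}\right) = - \frac{705}{584}$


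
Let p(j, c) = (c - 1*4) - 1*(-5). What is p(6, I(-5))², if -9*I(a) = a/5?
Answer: 100/81 ≈ 1.2346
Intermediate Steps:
I(a) = -a/45 (I(a) = -a/(9*5) = -a/45)
p(j, c) = 1 + c (p(j, c) = (c - 4) + 5 = (-4 + c) + 5 = 1 + c)
p(6, I(-5))² = (1 - 1/45*(-5))² = (1 + ⅑)² = (10/9)² = 100/81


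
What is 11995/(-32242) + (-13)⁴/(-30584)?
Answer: -643859421/493044664 ≈ -1.3059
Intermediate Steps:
11995/(-32242) + (-13)⁴/(-30584) = 11995*(-1/32242) + 28561*(-1/30584) = -11995/32242 - 28561/30584 = -643859421/493044664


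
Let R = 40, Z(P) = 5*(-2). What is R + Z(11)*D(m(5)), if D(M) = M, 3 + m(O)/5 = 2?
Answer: 90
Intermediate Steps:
m(O) = -5 (m(O) = -15 + 5*2 = -15 + 10 = -5)
Z(P) = -10
R + Z(11)*D(m(5)) = 40 - 10*(-5) = 40 + 50 = 90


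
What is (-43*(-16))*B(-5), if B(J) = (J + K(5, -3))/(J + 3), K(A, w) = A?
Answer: 0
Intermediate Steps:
B(J) = (5 + J)/(3 + J) (B(J) = (J + 5)/(J + 3) = (5 + J)/(3 + J))
(-43*(-16))*B(-5) = (-43*(-16))*((5 - 5)/(3 - 5)) = 688*(0/(-2)) = 688*(-½*0) = 688*0 = 0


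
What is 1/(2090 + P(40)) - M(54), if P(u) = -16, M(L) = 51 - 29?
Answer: -45627/2074 ≈ -22.000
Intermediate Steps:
M(L) = 22
1/(2090 + P(40)) - M(54) = 1/(2090 - 16) - 1*22 = 1/2074 - 22 = -45627/2074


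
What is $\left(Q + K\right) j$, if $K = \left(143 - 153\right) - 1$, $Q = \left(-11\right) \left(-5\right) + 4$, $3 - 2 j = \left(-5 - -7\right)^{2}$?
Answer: $-24$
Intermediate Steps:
$j = - \frac{1}{2}$ ($j = \frac{3}{2} - \frac{\left(-5 - -7\right)^{2}}{2} = \frac{3}{2} - \frac{\left(-5 + 7\right)^{2}}{2} = \frac{3}{2} - \frac{2^{2}}{2} = \frac{3}{2} - 2 = - \frac{1}{2} \approx -0.5$)
$Q = 59$ ($Q = 55 + 4 = 59$)
$K = -11$ ($K = -10 - 1 = -11$)
$\left(Q + K\right) j = \left(59 - 11\right) \left(- \frac{1}{2}\right) = 48 \left(- \frac{1}{2}\right) = -24$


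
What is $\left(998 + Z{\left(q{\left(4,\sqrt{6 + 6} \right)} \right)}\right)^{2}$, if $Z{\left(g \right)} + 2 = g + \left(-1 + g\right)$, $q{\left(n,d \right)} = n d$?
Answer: $990793 + 31840 \sqrt{3} \approx 1.0459 \cdot 10^{6}$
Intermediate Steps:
$q{\left(n,d \right)} = d n$
$Z{\left(g \right)} = -3 + 2 g$ ($Z{\left(g \right)} = -2 + \left(g + \left(-1 + g\right)\right) = -2 + \left(-1 + 2 g\right) = -3 + 2 g$)
$\left(998 + Z{\left(q{\left(4,\sqrt{6 + 6} \right)} \right)}\right)^{2} = \left(998 - \left(3 - 2 \sqrt{6 + 6} \cdot 4\right)\right)^{2} = \left(998 - \left(3 - 2 \sqrt{12} \cdot 4\right)\right)^{2} = \left(998 - \left(3 - 2 \cdot 2 \sqrt{3} \cdot 4\right)\right)^{2} = \left(998 - \left(3 - 2 \cdot 8 \sqrt{3}\right)\right)^{2} = \left(998 - \left(3 - 16 \sqrt{3}\right)\right)^{2} = \left(995 + 16 \sqrt{3}\right)^{2}$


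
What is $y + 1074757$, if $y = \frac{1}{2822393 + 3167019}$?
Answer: $\frac{6437162472885}{5989412} \approx 1.0748 \cdot 10^{6}$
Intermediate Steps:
$y = \frac{1}{5989412} \approx 1.6696 \cdot 10^{-7}$
$y + 1074757 = \frac{1}{5989412} + 1074757 = \frac{6437162472885}{5989412}$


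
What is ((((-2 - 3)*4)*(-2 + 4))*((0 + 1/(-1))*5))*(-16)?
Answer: -3200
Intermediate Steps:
((((-2 - 3)*4)*(-2 + 4))*((0 + 1/(-1))*5))*(-16) = ((-5*4*2)*((0 - 1)*5))*(-16) = ((-20*2)*(-1*5))*(-16) = -40*(-5)*(-16) = 200*(-16) = -3200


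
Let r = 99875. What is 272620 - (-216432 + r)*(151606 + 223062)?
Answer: 43670450696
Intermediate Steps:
272620 - (-216432 + r)*(151606 + 223062) = 272620 - (-216432 + 99875)*(151606 + 223062) = 272620 - (-116557)*374668 = 272620 - 1*(-43670178076) = 272620 + 43670178076 = 43670450696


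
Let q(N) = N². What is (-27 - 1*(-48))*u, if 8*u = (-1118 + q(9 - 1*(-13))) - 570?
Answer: -6321/2 ≈ -3160.5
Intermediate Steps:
u = -301/2 (u = ((-1118 + (9 - 1*(-13))²) - 570)/8 = ((-1118 + (9 + 13)²) - 570)/8 = ((-1118 + 22²) - 570)/8 = ((-1118 + 484) - 570)/8 = (-634 - 570)/8 = (⅛)*(-1204) = -301/2 ≈ -150.50)
(-27 - 1*(-48))*u = (-27 - 1*(-48))*(-301/2) = (-27 + 48)*(-301/2) = 21*(-301/2) = -6321/2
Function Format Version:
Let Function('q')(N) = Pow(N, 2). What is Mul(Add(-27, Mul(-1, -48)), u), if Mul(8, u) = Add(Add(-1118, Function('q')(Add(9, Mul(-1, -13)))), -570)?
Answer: Rational(-6321, 2) ≈ -3160.5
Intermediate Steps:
u = Rational(-301, 2) (u = Mul(Rational(1, 8), Add(Add(-1118, Pow(Add(9, Mul(-1, -13)), 2)), -570)) = Mul(Rational(1, 8), Add(Add(-1118, Pow(Add(9, 13), 2)), -570)) = Mul(Rational(1, 8), Add(Add(-1118, Pow(22, 2)), -570)) = Mul(Rational(1, 8), Add(Add(-1118, 484), -570)) = Mul(Rational(1, 8), Add(-634, -570)) = Mul(Rational(1, 8), -1204) = Rational(-301, 2) ≈ -150.50)
Mul(Add(-27, Mul(-1, -48)), u) = Mul(Add(-27, Mul(-1, -48)), Rational(-301, 2)) = Mul(Add(-27, 48), Rational(-301, 2)) = Mul(21, Rational(-301, 2)) = Rational(-6321, 2)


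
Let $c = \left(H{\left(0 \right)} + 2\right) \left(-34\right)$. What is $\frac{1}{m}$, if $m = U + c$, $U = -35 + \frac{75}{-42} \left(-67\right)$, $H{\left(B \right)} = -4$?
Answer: $\frac{14}{2137} \approx 0.0065512$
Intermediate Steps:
$c = 68$ ($c = \left(-4 + 2\right) \left(-34\right) = \left(-2\right) \left(-34\right) = 68$)
$U = \frac{1185}{14}$ ($U = -35 + 75 \left(- \frac{1}{42}\right) \left(-67\right) = -35 - - \frac{1675}{14} = -35 + \frac{1675}{14} = \frac{1185}{14} \approx 84.643$)
$m = \frac{2137}{14}$ ($m = \frac{1185}{14} + 68 = \frac{2137}{14} \approx 152.64$)
$\frac{1}{m} = \frac{1}{\frac{2137}{14}} = \frac{14}{2137}$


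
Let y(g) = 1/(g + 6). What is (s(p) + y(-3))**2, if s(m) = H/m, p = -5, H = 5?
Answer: 4/9 ≈ 0.44444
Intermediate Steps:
y(g) = 1/(6 + g)
s(m) = 5/m
(s(p) + y(-3))**2 = (5/(-5) + 1/(6 - 3))**2 = (5*(-1/5) + 1/3)**2 = (-1 + 1/3)**2 = (-2/3)**2 = 4/9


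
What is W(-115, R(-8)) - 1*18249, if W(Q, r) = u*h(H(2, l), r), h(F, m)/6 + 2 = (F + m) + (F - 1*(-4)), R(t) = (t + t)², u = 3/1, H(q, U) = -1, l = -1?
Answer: -13641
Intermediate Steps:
u = 3 (u = 3*1 = 3)
R(t) = 4*t² (R(t) = (2*t)² = 4*t²)
h(F, m) = 12 + 6*m + 12*F (h(F, m) = -12 + 6*((F + m) + (F - 1*(-4))) = -12 + 6*((F + m) + (F + 4)) = -12 + 6*((F + m) + (4 + F)) = -12 + 6*(4 + m + 2*F) = -12 + (24 + 6*m + 12*F) = 12 + 6*m + 12*F)
W(Q, r) = 18*r (W(Q, r) = 3*(12 + 6*r + 12*(-1)) = 3*(12 + 6*r - 12) = 3*(6*r) = 18*r)
W(-115, R(-8)) - 1*18249 = 18*(4*(-8)²) - 1*18249 = 18*(4*64) - 18249 = 18*256 - 18249 = 4608 - 18249 = -13641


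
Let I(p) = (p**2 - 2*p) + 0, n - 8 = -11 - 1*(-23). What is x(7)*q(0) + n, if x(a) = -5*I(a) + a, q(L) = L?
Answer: 20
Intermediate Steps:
n = 20 (n = 8 + (-11 - 1*(-23)) = 8 + (-11 + 23) = 8 + 12 = 20)
I(p) = p**2 - 2*p
x(a) = a - 5*a*(-2 + a) (x(a) = -5*a*(-2 + a) + a = a - 5*a*(-2 + a))
x(7)*q(0) + n = (7*(11 - 5*7))*0 + 20 = (7*(11 - 35))*0 + 20 = (7*(-24))*0 + 20 = -168*0 + 20 = 0 + 20 = 20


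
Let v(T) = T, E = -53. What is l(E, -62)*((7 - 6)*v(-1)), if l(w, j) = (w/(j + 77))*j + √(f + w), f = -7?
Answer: -3286/15 - 2*I*√15 ≈ -219.07 - 7.746*I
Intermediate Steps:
l(w, j) = √(-7 + w) + j*w/(77 + j) (l(w, j) = (w/(j + 77))*j + √(-7 + w) = (w/(77 + j))*j + √(-7 + w) = j*w/(77 + j) + √(-7 + w) = √(-7 + w) + j*w/(77 + j))
l(E, -62)*((7 - 6)*v(-1)) = ((77*√(-7 - 53) - 62*(-53) - 62*√(-7 - 53))/(77 - 62))*((7 - 6)*(-1)) = ((77*√(-60) + 3286 - 124*I*√15)/15)*(1*(-1)) = ((77*(2*I*√15) + 3286 - 124*I*√15)/15)*(-1) = ((154*I*√15 + 3286 - 124*I*√15)/15)*(-1) = ((3286 + 30*I*√15)/15)*(-1) = (3286/15 + 2*I*√15)*(-1) = -3286/15 - 2*I*√15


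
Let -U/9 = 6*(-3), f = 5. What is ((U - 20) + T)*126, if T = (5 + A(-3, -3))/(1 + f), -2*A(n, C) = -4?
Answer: 18039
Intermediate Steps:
A(n, C) = 2 (A(n, C) = -1/2*(-4) = 2)
U = 162 (U = -54*(-3) = -9*(-18) = 162)
T = 7/6 (T = (5 + 2)/(1 + 5) = 7/6 ≈ 1.1667)
((U - 20) + T)*126 = ((162 - 20) + 7/6)*126 = (142 + 7/6)*126 = (859/6)*126 = 18039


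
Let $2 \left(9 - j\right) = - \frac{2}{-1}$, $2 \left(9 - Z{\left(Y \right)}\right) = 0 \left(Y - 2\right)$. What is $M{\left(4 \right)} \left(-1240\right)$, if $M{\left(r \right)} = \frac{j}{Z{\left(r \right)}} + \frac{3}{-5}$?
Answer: $- \frac{3224}{9} \approx -358.22$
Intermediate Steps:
$Z{\left(Y \right)} = 9$ ($Z{\left(Y \right)} = 9 - \frac{0 \left(Y - 2\right)}{2} = 9 - \frac{0 \left(-2 + Y\right)}{2} = 9 - 0 = 9 + 0 = 9$)
$j = 8$ ($j = 9 - \frac{\left(-2\right) \frac{1}{-1}}{2} = 9 - \frac{\left(-2\right) \left(-1\right)}{2} = 9 - 1 = 8$)
$M{\left(r \right)} = \frac{13}{45}$ ($M{\left(r \right)} = \frac{8}{9} + \frac{3}{-5} = 8 \cdot \frac{1}{9} + 3 \left(- \frac{1}{5}\right) = \frac{8}{9} - \frac{3}{5} = \frac{13}{45}$)
$M{\left(4 \right)} \left(-1240\right) = \frac{13}{45} \left(-1240\right) = - \frac{3224}{9}$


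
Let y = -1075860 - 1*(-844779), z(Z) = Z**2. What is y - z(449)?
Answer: -432682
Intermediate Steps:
y = -231081 (y = -1075860 + 844779 = -231081)
y - z(449) = -231081 - 1*449**2 = -231081 - 1*201601 = -231081 - 201601 = -432682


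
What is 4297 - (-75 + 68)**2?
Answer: 4248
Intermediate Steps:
4297 - (-75 + 68)**2 = 4297 - 1*(-7)**2 = 4297 - 1*49 = 4297 - 49 = 4248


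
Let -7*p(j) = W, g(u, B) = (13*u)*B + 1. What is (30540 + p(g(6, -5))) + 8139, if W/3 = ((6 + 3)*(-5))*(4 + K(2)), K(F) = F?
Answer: 271563/7 ≈ 38795.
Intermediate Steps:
g(u, B) = 1 + 13*B*u (g(u, B) = 13*B*u + 1 = 1 + 13*B*u)
W = -810 (W = 3*(((6 + 3)*(-5))*(4 + 2)) = 3*((9*(-5))*6) = 3*(-45*6) = 3*(-270) = -810)
p(j) = 810/7 (p(j) = -1/7*(-810) = 810/7)
(30540 + p(g(6, -5))) + 8139 = (30540 + 810/7) + 8139 = 214590/7 + 8139 = 271563/7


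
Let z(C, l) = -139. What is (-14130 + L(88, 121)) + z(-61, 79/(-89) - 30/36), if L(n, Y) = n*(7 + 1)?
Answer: -13565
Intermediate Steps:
L(n, Y) = 8*n (L(n, Y) = n*8 = 8*n)
(-14130 + L(88, 121)) + z(-61, 79/(-89) - 30/36) = (-14130 + 8*88) - 139 = (-14130 + 704) - 139 = -13426 - 139 = -13565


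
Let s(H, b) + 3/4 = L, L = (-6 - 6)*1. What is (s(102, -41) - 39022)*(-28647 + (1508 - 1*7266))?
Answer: 5371962295/4 ≈ 1.3430e+9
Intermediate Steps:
L = -12 (L = -12*1 = -12)
s(H, b) = -51/4 (s(H, b) = -¾ - 12 = -51/4)
(s(102, -41) - 39022)*(-28647 + (1508 - 1*7266)) = (-51/4 - 39022)*(-28647 + (1508 - 1*7266)) = -156139*(-28647 + (1508 - 7266))/4 = -156139*(-28647 - 5758)/4 = -156139/4*(-34405) = 5371962295/4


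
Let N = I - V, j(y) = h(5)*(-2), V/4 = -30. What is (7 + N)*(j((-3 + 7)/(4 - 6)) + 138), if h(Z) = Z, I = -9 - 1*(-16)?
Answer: 17152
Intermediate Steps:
I = 7 (I = -9 + 16 = 7)
V = -120 (V = 4*(-30) = -120)
j(y) = -10 (j(y) = 5*(-2) = -10)
N = 127 (N = 7 - 1*(-120) = 7 + 120 = 127)
(7 + N)*(j((-3 + 7)/(4 - 6)) + 138) = (7 + 127)*(-10 + 138) = 134*128 = 17152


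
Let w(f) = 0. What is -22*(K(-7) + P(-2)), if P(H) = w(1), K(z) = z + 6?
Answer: 22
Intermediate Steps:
K(z) = 6 + z
P(H) = 0
-22*(K(-7) + P(-2)) = -22*((6 - 7) + 0) = -22*(-1 + 0) = -22*(-1) = 22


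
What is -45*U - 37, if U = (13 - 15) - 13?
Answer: 638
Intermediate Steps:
U = -15 (U = -2 - 13 = -15)
-45*U - 37 = -45*(-15) - 37 = 675 - 37 = 638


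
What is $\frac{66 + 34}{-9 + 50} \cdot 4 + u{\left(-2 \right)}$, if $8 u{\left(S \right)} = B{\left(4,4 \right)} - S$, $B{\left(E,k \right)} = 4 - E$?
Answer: $\frac{1641}{164} \approx 10.006$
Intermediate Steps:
$u{\left(S \right)} = - \frac{S}{8}$ ($u{\left(S \right)} = \frac{\left(4 - 4\right) - S}{8} = \frac{0 - S}{8} = \frac{\left(-1\right) S}{8} = - \frac{S}{8}$)
$\frac{66 + 34}{-9 + 50} \cdot 4 + u{\left(-2 \right)} = \frac{66 + 34}{-9 + 50} \cdot 4 - - \frac{1}{4} = \frac{100}{41} \cdot 4 + \frac{1}{4} = \frac{400}{41} + \frac{1}{4} = \frac{1641}{164}$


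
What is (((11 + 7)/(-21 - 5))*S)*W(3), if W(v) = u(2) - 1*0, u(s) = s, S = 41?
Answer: -738/13 ≈ -56.769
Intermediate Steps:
W(v) = 2 (W(v) = 2 - 1*0 = 2 + 0 = 2)
(((11 + 7)/(-21 - 5))*S)*W(3) = (((11 + 7)/(-21 - 5))*41)*2 = ((18/(-26))*41)*2 = ((18*(-1/26))*41)*2 = -9/13*41*2 = -369/13*2 = -738/13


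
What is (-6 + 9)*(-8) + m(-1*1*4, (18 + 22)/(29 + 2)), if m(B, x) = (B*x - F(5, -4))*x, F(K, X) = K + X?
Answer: -30704/961 ≈ -31.950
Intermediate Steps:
m(B, x) = x*(-1 + B*x) (m(B, x) = (B*x - (5 - 4))*x = (B*x - 1*1)*x = (B*x - 1)*x = (-1 + B*x)*x = x*(-1 + B*x))
(-6 + 9)*(-8) + m(-1*1*4, (18 + 22)/(29 + 2)) = (-6 + 9)*(-8) + ((18 + 22)/(29 + 2))*(-1 + (-1*1*4)*((18 + 22)/(29 + 2))) = 3*(-8) + (40/31)*(-1 + (-1*4)*(40/31)) = -24 + (40*(1/31))*(-1 - 160/31) = -24 + 40*(-1 - 4*40/31)/31 = -24 + 40*(-1 - 160/31)/31 = -24 + (40/31)*(-191/31) = -24 - 7640/961 = -30704/961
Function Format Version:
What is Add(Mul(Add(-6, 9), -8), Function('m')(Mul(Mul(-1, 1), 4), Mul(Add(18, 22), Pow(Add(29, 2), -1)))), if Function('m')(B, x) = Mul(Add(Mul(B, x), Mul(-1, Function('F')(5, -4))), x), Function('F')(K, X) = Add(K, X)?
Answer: Rational(-30704, 961) ≈ -31.950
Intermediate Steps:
Function('m')(B, x) = Mul(x, Add(-1, Mul(B, x))) (Function('m')(B, x) = Mul(Add(Mul(B, x), Mul(-1, Add(5, -4))), x) = Mul(Add(Mul(B, x), Mul(-1, 1)), x) = Mul(Add(Mul(B, x), -1), x) = Mul(Add(-1, Mul(B, x)), x) = Mul(x, Add(-1, Mul(B, x))))
Add(Mul(Add(-6, 9), -8), Function('m')(Mul(Mul(-1, 1), 4), Mul(Add(18, 22), Pow(Add(29, 2), -1)))) = Add(Mul(Add(-6, 9), -8), Mul(Mul(Add(18, 22), Pow(Add(29, 2), -1)), Add(-1, Mul(Mul(Mul(-1, 1), 4), Mul(Add(18, 22), Pow(Add(29, 2), -1)))))) = Add(Mul(3, -8), Mul(Mul(40, Pow(31, -1)), Add(-1, Mul(Mul(-1, 4), Mul(40, Pow(31, -1)))))) = Add(-24, Mul(Mul(40, Rational(1, 31)), Add(-1, Mul(-4, Mul(40, Rational(1, 31)))))) = Add(-24, Mul(Rational(40, 31), Add(-1, Mul(-4, Rational(40, 31))))) = Add(-24, Mul(Rational(40, 31), Add(-1, Rational(-160, 31)))) = Add(-24, Mul(Rational(40, 31), Rational(-191, 31))) = Add(-24, Rational(-7640, 961)) = Rational(-30704, 961)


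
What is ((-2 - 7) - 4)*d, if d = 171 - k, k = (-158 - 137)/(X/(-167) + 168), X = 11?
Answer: -12596896/5609 ≈ -2245.8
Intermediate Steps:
k = -9853/5609 (k = (-158 - 137)/(11/(-167) + 168) = -295/(11*(-1/167) + 168) = -295/(-11/167 + 168) = -295/28045/167 = -295*167/28045 = -9853/5609 ≈ -1.7566)
d = 968992/5609 (d = 171 - 1*(-9853/5609) = 171 + 9853/5609 = 968992/5609 ≈ 172.76)
((-2 - 7) - 4)*d = ((-2 - 7) - 4)*(968992/5609) = (-9 - 4)*(968992/5609) = -13*968992/5609 = -12596896/5609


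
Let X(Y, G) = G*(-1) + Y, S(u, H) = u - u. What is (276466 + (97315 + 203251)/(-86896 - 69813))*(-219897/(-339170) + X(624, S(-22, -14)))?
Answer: 655628222751307854/3796499395 ≈ 1.7269e+8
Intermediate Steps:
S(u, H) = 0
X(Y, G) = Y - G (X(Y, G) = -G + Y = Y - G)
(276466 + (97315 + 203251)/(-86896 - 69813))*(-219897/(-339170) + X(624, S(-22, -14))) = (276466 + (97315 + 203251)/(-86896 - 69813))*(-219897/(-339170) + (624 - 1*0)) = (276466 + 300566/(-156709))*(-219897*(-1/339170) + (624 + 0)) = (276466 + 300566*(-1/156709))*(219897/339170 + 624) = (276466 - 42938/22387)*(211861977/339170) = (6189201404/22387)*(211861977/339170) = 655628222751307854/3796499395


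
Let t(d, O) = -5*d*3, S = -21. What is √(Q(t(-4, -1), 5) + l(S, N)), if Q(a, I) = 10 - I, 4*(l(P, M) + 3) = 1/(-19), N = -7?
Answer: √2869/38 ≈ 1.4096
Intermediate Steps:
t(d, O) = -15*d
l(P, M) = -229/76 (l(P, M) = -3 + (¼)/(-19) = -3 + (¼)*(-1/19) = -3 - 1/76 = -229/76)
√(Q(t(-4, -1), 5) + l(S, N)) = √((10 - 1*5) - 229/76) = √((10 - 5) - 229/76) = √(5 - 229/76) = √(151/76) = √2869/38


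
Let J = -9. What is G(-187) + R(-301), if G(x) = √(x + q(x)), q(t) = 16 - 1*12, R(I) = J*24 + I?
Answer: -517 + I*√183 ≈ -517.0 + 13.528*I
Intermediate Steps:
R(I) = -216 + I (R(I) = -9*24 + I = -216 + I)
q(t) = 4 (q(t) = 16 - 12 = 4)
G(x) = √(4 + x) (G(x) = √(x + 4) = √(4 + x))
G(-187) + R(-301) = √(4 - 187) + (-216 - 301) = √(-183) - 517 = I*√183 - 517 = -517 + I*√183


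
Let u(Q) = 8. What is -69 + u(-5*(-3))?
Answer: -61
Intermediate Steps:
-69 + u(-5*(-3)) = -69 + 8 = -61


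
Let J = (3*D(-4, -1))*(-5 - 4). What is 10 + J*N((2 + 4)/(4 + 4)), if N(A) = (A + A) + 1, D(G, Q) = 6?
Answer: -395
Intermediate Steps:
N(A) = 1 + 2*A (N(A) = 2*A + 1 = 1 + 2*A)
J = -162 (J = (3*6)*(-5 - 4) = 18*(-9) = -162)
10 + J*N((2 + 4)/(4 + 4)) = 10 - 162*(1 + 2*((2 + 4)/(4 + 4))) = 10 - 162*(1 + 2*(6/8)) = 10 - 162*(1 + 2*(6*(⅛))) = 10 - 162*(1 + 2*(¾)) = 10 - 162*(1 + 3/2) = 10 - 162*5/2 = 10 - 405 = -395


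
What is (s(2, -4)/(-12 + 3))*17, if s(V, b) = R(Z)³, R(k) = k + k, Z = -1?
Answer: 136/9 ≈ 15.111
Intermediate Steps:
R(k) = 2*k
s(V, b) = -8 (s(V, b) = (2*(-1))³ = (-2)³ = -8)
(s(2, -4)/(-12 + 3))*17 = -8/(-12 + 3)*17 = -8/(-9)*17 = -8*(-⅑)*17 = (8/9)*17 = 136/9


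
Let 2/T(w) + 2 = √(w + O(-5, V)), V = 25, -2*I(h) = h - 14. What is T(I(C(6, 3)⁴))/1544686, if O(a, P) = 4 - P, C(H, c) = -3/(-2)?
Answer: -64/507429351 - 92*I*√2/507429351 ≈ -1.2613e-7 - 2.5641e-7*I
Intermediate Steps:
C(H, c) = 3/2 (C(H, c) = -3*(-½) = 3/2)
I(h) = 7 - h/2 (I(h) = -(h - 14)/2 = -(-14 + h)/2 = 7 - h/2)
T(w) = 2/(-2 + √(-21 + w)) (T(w) = 2/(-2 + √(w + (4 - 1*25))) = 2/(-2 + √(w + (4 - 25))) = 2/(-2 + √(w - 21)) = 2/(-2 + √(-21 + w)))
T(I(C(6, 3)⁴))/1544686 = (2/(-2 + √(-21 + (7 - (3/2)⁴/2))))/1544686 = (2/(-2 + √(-21 + (7 - ½*81/16))))*(1/1544686) = (2/(-2 + √(-21 + (7 - 81/32))))*(1/1544686) = (2/(-2 + √(-21 + 143/32)))*(1/1544686) = (2/(-2 + √(-529/32)))*(1/1544686) = (2/(-2 + 23*I*√2/8))*(1/1544686) = 1/(772343*(-2 + 23*I*√2/8))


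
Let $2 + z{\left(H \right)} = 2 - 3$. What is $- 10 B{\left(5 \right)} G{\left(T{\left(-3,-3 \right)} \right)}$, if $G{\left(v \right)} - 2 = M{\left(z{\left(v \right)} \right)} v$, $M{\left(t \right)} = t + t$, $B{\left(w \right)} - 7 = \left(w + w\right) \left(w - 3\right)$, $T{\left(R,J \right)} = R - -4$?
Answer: $1080$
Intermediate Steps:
$T{\left(R,J \right)} = 4 + R$ ($T{\left(R,J \right)} = R + 4 = 4 + R$)
$B{\left(w \right)} = 7 + 2 w \left(-3 + w\right)$ ($B{\left(w \right)} = 7 + \left(w + w\right) \left(w - 3\right) = 7 + 2 w \left(-3 + w\right)$)
$z{\left(H \right)} = -3$ ($z{\left(H \right)} = -2 + \left(2 - 3\right) = -2 - 1 = -3$)
$M{\left(t \right)} = 2 t$
$G{\left(v \right)} = 2 - 6 v$ ($G{\left(v \right)} = 2 + 2 \left(-3\right) v = 2 - 6 v$)
$- 10 B{\left(5 \right)} G{\left(T{\left(-3,-3 \right)} \right)} = - 10 \left(7 - 30 + 2 \cdot 5^{2}\right) \left(2 - 6 \left(4 - 3\right)\right) = - 10 \left(7 - 30 + 2 \cdot 25\right) \left(2 - 6\right) = - 10 \left(7 - 30 + 50\right) \left(2 - 6\right) = \left(-10\right) 27 \left(-4\right) = \left(-270\right) \left(-4\right) = 1080$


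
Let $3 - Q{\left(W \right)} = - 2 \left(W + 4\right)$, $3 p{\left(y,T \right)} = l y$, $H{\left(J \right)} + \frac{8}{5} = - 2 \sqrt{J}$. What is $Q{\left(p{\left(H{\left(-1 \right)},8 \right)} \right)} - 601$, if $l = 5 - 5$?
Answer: $-590$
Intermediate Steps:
$l = 0$ ($l = 5 - 5 = 0$)
$H{\left(J \right)} = - \frac{8}{5} - 2 \sqrt{J}$
$p{\left(y,T \right)} = 0$ ($p{\left(y,T \right)} = \frac{0 y}{3} = \frac{1}{3} \cdot 0 = 0$)
$Q{\left(W \right)} = 11 + 2 W$ ($Q{\left(W \right)} = 3 - - 2 \left(W + 4\right) = 3 - - 2 \left(4 + W\right) = 3 - \left(-8 - 2 W\right) = 3 + \left(8 + 2 W\right) = 11 + 2 W$)
$Q{\left(p{\left(H{\left(-1 \right)},8 \right)} \right)} - 601 = \left(11 + 2 \cdot 0\right) - 601 = \left(11 + 0\right) - 601 = 11 - 601 = -590$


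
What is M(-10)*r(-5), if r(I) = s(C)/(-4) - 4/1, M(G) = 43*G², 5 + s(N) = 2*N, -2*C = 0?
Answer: -11825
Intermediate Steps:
C = 0 (C = -½*0 = 0)
s(N) = -5 + 2*N
r(I) = -11/4 (r(I) = (-5 + 2*0)/(-4) - 4/1 = (-5 + 0)*(-¼) - 4*1 = -5*(-¼) - 4 = 5/4 - 4 = -11/4)
M(-10)*r(-5) = (43*(-10)²)*(-11/4) = (43*100)*(-11/4) = 4300*(-11/4) = -11825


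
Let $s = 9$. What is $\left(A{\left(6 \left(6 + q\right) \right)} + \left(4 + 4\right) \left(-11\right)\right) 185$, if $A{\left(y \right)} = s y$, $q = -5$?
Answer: $-6290$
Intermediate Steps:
$A{\left(y \right)} = 9 y$
$\left(A{\left(6 \left(6 + q\right) \right)} + \left(4 + 4\right) \left(-11\right)\right) 185 = \left(9 \cdot 6 \left(6 - 5\right) + \left(4 + 4\right) \left(-11\right)\right) 185 = \left(9 \cdot 6 \cdot 1 + 8 \left(-11\right)\right) 185 = \left(9 \cdot 6 - 88\right) 185 = \left(54 - 88\right) 185 = \left(-34\right) 185 = -6290$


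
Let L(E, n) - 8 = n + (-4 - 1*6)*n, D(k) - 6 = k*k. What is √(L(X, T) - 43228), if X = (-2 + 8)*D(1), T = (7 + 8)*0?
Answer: 2*I*√10805 ≈ 207.89*I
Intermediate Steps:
D(k) = 6 + k² (D(k) = 6 + k*k = 6 + k²)
T = 0 (T = 15*0 = 0)
X = 42 (X = (-2 + 8)*(6 + 1²) = 6*(6 + 1) = 6*7 = 42)
L(E, n) = 8 - 9*n (L(E, n) = 8 + (n + (-4 - 1*6)*n) = 8 + (n + (-4 - 6)*n) = 8 + (n - 10*n) = 8 - 9*n)
√(L(X, T) - 43228) = √((8 - 9*0) - 43228) = √((8 + 0) - 43228) = √(8 - 43228) = √(-43220) = 2*I*√10805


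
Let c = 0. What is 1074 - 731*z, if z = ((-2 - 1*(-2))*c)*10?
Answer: 1074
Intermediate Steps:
z = 0 (z = ((-2 - 1*(-2))*0)*10 = ((-2 + 2)*0)*10 = (0*0)*10 = 0*10 = 0)
1074 - 731*z = 1074 - 731*0 = 1074 + 0 = 1074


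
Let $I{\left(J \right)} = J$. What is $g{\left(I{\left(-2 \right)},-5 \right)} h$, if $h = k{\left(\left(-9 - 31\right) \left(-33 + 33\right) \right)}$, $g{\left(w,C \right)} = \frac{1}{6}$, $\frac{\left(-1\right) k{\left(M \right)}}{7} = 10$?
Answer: $- \frac{35}{3} \approx -11.667$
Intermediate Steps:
$k{\left(M \right)} = -70$ ($k{\left(M \right)} = \left(-7\right) 10 = -70$)
$g{\left(w,C \right)} = \frac{1}{6}$
$h = -70$
$g{\left(I{\left(-2 \right)},-5 \right)} h = \frac{1}{6} \left(-70\right) = - \frac{35}{3}$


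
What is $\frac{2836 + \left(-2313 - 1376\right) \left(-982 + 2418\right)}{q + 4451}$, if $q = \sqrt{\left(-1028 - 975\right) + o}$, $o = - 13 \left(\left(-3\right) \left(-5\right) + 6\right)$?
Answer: $- \frac{7855374056}{6604559} + \frac{3529712 i \sqrt{569}}{6604559} \approx -1189.4 + 12.748 i$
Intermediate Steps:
$o = -273$ ($o = - 13 \left(15 + 6\right) = \left(-13\right) 21 = -273$)
$q = 2 i \sqrt{569}$ ($q = \sqrt{\left(-1028 - 975\right) - 273} = \sqrt{-2003 - 273} = \sqrt{-2276} = 2 i \sqrt{569} \approx 47.707 i$)
$\frac{2836 + \left(-2313 - 1376\right) \left(-982 + 2418\right)}{q + 4451} = \frac{2836 + \left(-2313 - 1376\right) \left(-982 + 2418\right)}{2 i \sqrt{569} + 4451} = \frac{2836 - 5297404}{4451 + 2 i \sqrt{569}} = - \frac{5294568}{4451 + 2 i \sqrt{569}}$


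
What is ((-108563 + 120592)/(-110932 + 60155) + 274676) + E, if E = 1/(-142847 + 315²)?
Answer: 608405247918929/2214994294 ≈ 2.7468e+5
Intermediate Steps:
E = -1/43622 (E = 1/(-142847 + 99225) = 1/(-43622) = -1/43622 ≈ -2.2924e-5)
((-108563 + 120592)/(-110932 + 60155) + 274676) + E = ((-108563 + 120592)/(-110932 + 60155) + 274676) - 1/43622 = (12029/(-50777) + 274676) - 1/43622 = (12029*(-1/50777) + 274676) - 1/43622 = (-12029/50777 + 274676) - 1/43622 = 13947211223/50777 - 1/43622 = 608405247918929/2214994294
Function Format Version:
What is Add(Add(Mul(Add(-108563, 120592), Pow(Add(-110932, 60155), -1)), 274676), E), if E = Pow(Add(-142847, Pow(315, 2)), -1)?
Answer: Rational(608405247918929, 2214994294) ≈ 2.7468e+5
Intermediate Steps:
E = Rational(-1, 43622) (E = Pow(Add(-142847, 99225), -1) = Pow(-43622, -1) = Rational(-1, 43622) ≈ -2.2924e-5)
Add(Add(Mul(Add(-108563, 120592), Pow(Add(-110932, 60155), -1)), 274676), E) = Add(Add(Mul(Add(-108563, 120592), Pow(Add(-110932, 60155), -1)), 274676), Rational(-1, 43622)) = Add(Add(Mul(12029, Pow(-50777, -1)), 274676), Rational(-1, 43622)) = Add(Add(Mul(12029, Rational(-1, 50777)), 274676), Rational(-1, 43622)) = Add(Add(Rational(-12029, 50777), 274676), Rational(-1, 43622)) = Add(Rational(13947211223, 50777), Rational(-1, 43622)) = Rational(608405247918929, 2214994294)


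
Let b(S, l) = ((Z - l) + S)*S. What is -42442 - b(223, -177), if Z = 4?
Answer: -132534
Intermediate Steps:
b(S, l) = S*(4 + S - l) (b(S, l) = ((4 - l) + S)*S = (4 + S - l)*S = S*(4 + S - l))
-42442 - b(223, -177) = -42442 - 223*(4 + 223 - 1*(-177)) = -42442 - 223*(4 + 223 + 177) = -42442 - 223*404 = -42442 - 1*90092 = -42442 - 90092 = -132534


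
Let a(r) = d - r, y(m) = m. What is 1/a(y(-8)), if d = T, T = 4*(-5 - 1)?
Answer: -1/16 ≈ -0.062500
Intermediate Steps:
T = -24 (T = 4*(-6) = -24)
d = -24
a(r) = -24 - r
1/a(y(-8)) = 1/(-24 - 1*(-8)) = 1/(-24 + 8) = 1/(-16) = -1/16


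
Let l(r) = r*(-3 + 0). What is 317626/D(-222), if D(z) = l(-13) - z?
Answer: 317626/261 ≈ 1217.0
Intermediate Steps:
l(r) = -3*r (l(r) = r*(-3) = -3*r)
D(z) = 39 - z (D(z) = -3*(-13) - z = 39 - z)
317626/D(-222) = 317626/(39 - 1*(-222)) = 317626/(39 + 222) = 317626/261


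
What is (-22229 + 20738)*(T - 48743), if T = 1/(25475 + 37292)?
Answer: 4561642753080/62767 ≈ 7.2676e+7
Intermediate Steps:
T = 1/62767 ≈ 1.5932e-5
(-22229 + 20738)*(T - 48743) = (-22229 + 20738)*(1/62767 - 48743) = -1491*(-3059451880/62767) = 4561642753080/62767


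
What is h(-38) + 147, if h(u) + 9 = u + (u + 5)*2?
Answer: 34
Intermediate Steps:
h(u) = 1 + 3*u (h(u) = -9 + (u + (u + 5)*2) = -9 + (u + (5 + u)*2) = -9 + (u + (10 + 2*u)) = -9 + (10 + 3*u) = 1 + 3*u)
h(-38) + 147 = (1 + 3*(-38)) + 147 = (1 - 114) + 147 = -113 + 147 = 34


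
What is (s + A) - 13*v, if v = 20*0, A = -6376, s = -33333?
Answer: -39709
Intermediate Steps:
v = 0
(s + A) - 13*v = (-33333 - 6376) - 13*0 = -39709 + 0 = -39709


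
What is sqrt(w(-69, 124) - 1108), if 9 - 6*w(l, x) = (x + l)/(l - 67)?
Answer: I*sqrt(46045299)/204 ≈ 33.263*I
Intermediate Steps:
w(l, x) = 3/2 - (l + x)/(6*(-67 + l)) (w(l, x) = 3/2 - (x + l)/(6*(l - 67)) = 3/2 - (l + x)/(6*(-67 + l)))
sqrt(w(-69, 124) - 1108) = sqrt((-603 - 1*124 + 8*(-69))/(6*(-67 - 69)) - 1108) = sqrt((1/6)*(-603 - 124 - 552)/(-136) - 1108) = sqrt((1/6)*(-1/136)*(-1279) - 1108) = sqrt(1279/816 - 1108) = sqrt(-902849/816) = I*sqrt(46045299)/204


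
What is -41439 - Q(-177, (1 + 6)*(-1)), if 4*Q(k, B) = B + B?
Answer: -82871/2 ≈ -41436.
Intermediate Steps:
Q(k, B) = B/2 (Q(k, B) = (B + B)/4 = (2*B)/4 = B/2)
-41439 - Q(-177, (1 + 6)*(-1)) = -41439 - (1 + 6)*(-1)/2 = -41439 - 7*(-1)/2 = -41439 - (-7)/2 = -41439 - 1*(-7/2) = -41439 + 7/2 = -82871/2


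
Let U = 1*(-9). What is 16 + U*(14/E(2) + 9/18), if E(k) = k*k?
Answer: -20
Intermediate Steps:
E(k) = k²
U = -9
16 + U*(14/E(2) + 9/18) = 16 - 9*(14/(2²) + 9/18) = 16 - 9*(14/4 + 9*(1/18)) = 16 - 9*(14*(¼) + ½) = 16 - 9*(7/2 + ½) = 16 - 9*4 = 16 - 36 = -20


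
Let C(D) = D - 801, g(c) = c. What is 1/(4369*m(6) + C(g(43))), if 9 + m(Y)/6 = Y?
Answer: -1/79400 ≈ -1.2594e-5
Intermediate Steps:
m(Y) = -54 + 6*Y
C(D) = -801 + D
1/(4369*m(6) + C(g(43))) = 1/(4369*(-54 + 6*6) + (-801 + 43)) = 1/(4369*(-54 + 36) - 758) = 1/(4369*(-18) - 758) = 1/(-78642 - 758) = 1/(-79400) = -1/79400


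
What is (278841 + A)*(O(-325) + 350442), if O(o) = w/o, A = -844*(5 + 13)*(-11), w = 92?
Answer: 50791173870774/325 ≈ 1.5628e+11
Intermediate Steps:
A = 167112 (A = -15192*(-11) = -844*(-198) = 167112)
O(o) = 92/o
(278841 + A)*(O(-325) + 350442) = (278841 + 167112)*(92/(-325) + 350442) = 445953*(92*(-1/325) + 350442) = 445953*(-92/325 + 350442) = 445953*(113893558/325) = 50791173870774/325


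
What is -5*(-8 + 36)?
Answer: -140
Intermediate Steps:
-5*(-8 + 36) = -5*28 = -140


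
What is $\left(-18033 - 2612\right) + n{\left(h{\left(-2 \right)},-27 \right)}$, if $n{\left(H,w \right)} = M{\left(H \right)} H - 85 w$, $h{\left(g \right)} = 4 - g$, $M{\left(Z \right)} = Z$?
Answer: $-18314$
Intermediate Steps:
$n{\left(H,w \right)} = H^{2} - 85 w$ ($n{\left(H,w \right)} = H H - 85 w = H^{2} - 85 w$)
$\left(-18033 - 2612\right) + n{\left(h{\left(-2 \right)},-27 \right)} = \left(-18033 - 2612\right) + \left(\left(4 - -2\right)^{2} - -2295\right) = -20645 + \left(\left(4 + 2\right)^{2} + 2295\right) = -20645 + \left(6^{2} + 2295\right) = -20645 + \left(36 + 2295\right) = -20645 + 2331 = -18314$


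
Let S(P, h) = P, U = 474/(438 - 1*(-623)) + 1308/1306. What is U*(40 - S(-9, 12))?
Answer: 49167384/692833 ≈ 70.966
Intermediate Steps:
U = 1003416/692833 (U = 474/(438 + 623) + 1308*(1/1306) = 474/1061 + 654/653 = 1003416/692833 ≈ 1.4483)
U*(40 - S(-9, 12)) = 1003416*(40 - 1*(-9))/692833 = 1003416*(40 + 9)/692833 = (1003416/692833)*49 = 49167384/692833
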